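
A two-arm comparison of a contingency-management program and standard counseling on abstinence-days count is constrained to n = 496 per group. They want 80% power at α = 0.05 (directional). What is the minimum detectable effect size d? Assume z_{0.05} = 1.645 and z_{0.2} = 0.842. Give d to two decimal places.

d_min ≈ 0.16

For two independent groups of n = 496 each: d_min = (z_{α} + z_β)·√(2/n).
z-sum = 1.645 + 0.842 = 2.487.
d_min = 2.487 × √(2/496) = 2.487 × 0.0635 = 0.158.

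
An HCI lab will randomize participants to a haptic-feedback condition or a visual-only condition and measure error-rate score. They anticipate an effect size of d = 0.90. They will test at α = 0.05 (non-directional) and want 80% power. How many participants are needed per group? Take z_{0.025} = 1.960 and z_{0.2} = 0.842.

n = 20 per group

For two independent groups with equal n: n = 2·((z_{α/2} + z_β) / d)².
z_{α/2} + z_β = 1.960 + 0.842 = 2.802.
n = 2 × (2.802 / 0.90)² = 2 × 3.113² = 2 × 9.69 = 19.4.
Round up to the next whole participant.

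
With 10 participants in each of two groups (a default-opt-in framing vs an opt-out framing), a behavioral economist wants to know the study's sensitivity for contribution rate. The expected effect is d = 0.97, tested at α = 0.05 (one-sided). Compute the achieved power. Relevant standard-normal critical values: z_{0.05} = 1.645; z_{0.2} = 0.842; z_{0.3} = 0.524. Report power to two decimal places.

power ≈ 0.70

For two equal groups, power = Φ(d·√(n/2) − z_{α}).
d·√(n/2) = 0.97 × √(10/2) = 0.97 × 2.236 = 2.169.
z_β = 2.169 − 1.645 = 0.524.
Power = Φ(0.524) = 0.700.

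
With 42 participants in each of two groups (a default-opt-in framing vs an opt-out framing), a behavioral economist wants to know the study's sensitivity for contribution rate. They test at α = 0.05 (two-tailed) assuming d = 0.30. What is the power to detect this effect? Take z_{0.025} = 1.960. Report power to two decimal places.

power ≈ 0.28

For two equal groups, power = Φ(d·√(n/2) − z_{α/2}).
d·√(n/2) = 0.30 × √(42/2) = 0.30 × 4.583 = 1.375.
z_β = 1.375 − 1.960 = -0.585.
Power = Φ(-0.585) = 0.279.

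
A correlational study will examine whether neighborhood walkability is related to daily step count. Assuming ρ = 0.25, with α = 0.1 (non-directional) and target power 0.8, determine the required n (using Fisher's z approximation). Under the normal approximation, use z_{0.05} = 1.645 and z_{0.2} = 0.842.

Fisher's z: C = ½·ln((1+r)/(1−r)) = ½·ln(1.6667) = 0.2554.
n = ((z_{α/2} + z_β)/C)² + 3.
(1.645 + 0.842) / 0.2554 = 2.487 / 0.2554 = 9.738.
n = 9.738² + 3 = 94.82 + 3 = 97.8.
Round up.

n = 98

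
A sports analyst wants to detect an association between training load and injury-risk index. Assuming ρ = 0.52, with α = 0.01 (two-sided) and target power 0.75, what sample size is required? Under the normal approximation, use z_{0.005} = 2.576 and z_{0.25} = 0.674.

n = 35

Fisher's z: C = ½·ln((1+r)/(1−r)) = ½·ln(3.1667) = 0.5763.
n = ((z_{α/2} + z_β)/C)² + 3.
(2.576 + 0.674) / 0.5763 = 3.250 / 0.5763 = 5.639.
n = 5.639² + 3 = 31.80 + 3 = 34.8.
Round up.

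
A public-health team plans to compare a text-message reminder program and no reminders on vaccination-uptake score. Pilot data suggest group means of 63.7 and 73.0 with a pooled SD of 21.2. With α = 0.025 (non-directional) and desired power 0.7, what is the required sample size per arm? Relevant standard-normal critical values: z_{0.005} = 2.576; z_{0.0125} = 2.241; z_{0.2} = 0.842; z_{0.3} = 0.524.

n = 80 per group

Cohen's d = |M₁ − M₂| / SD_pooled = |63.7 − 73.0| / 21.2 = 9.3 / 21.2 = 0.439.
For two independent groups with equal n: n = 2·((z_{α/2} + z_β) / d)².
z_{α/2} + z_β = 2.241 + 0.524 = 2.765.
n = 2 × (2.765 / 0.439)² = 2 × 6.298² = 2 × 39.67 = 79.3.
Round up to the next whole participant.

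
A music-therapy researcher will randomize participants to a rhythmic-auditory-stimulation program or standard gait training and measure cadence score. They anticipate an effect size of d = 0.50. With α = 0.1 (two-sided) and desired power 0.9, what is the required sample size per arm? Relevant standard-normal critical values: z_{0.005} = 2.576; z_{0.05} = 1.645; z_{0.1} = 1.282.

For two independent groups with equal n: n = 2·((z_{α/2} + z_β) / d)².
z_{α/2} + z_β = 1.645 + 1.282 = 2.927.
n = 2 × (2.927 / 0.50)² = 2 × 5.854² = 2 × 34.27 = 68.5.
Round up to the next whole participant.

n = 69 per group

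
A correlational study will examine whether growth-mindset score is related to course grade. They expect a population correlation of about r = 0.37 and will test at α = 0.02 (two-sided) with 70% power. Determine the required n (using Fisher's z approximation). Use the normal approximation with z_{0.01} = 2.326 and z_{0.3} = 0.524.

n = 57

Fisher's z: C = ½·ln((1+r)/(1−r)) = ½·ln(2.1746) = 0.3884.
n = ((z_{α/2} + z_β)/C)² + 3.
(2.326 + 0.524) / 0.3884 = 2.850 / 0.3884 = 7.338.
n = 7.338² + 3 = 53.84 + 3 = 56.8.
Round up.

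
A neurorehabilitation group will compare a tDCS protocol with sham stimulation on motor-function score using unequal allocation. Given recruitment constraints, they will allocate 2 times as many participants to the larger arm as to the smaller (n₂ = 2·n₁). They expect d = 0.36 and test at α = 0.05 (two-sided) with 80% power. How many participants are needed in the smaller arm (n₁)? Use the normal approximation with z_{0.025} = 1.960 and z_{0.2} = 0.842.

With allocation ratio k = n₂/n₁ = 2, Var(x̄₁−x̄₂) = σ²(1/n₁ + 1/(k·n₁)) = σ²·(k+1)/(k·n₁).
So n₁ = (1 + 1/k)·((z_{α/2} + z_β)/d)² = 1.500 × (2.802/0.36)².
n₁ = 1.500 × 60.58 = 90.9.
Round up: n₁ = 91, giving n₂ = 2 × 91 = 182.

n₁ = 91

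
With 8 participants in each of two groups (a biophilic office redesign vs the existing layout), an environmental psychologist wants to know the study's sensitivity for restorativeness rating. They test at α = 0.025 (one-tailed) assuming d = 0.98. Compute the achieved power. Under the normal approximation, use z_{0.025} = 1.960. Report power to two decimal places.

For two equal groups, power = Φ(d·√(n/2) − z_{α}).
d·√(n/2) = 0.98 × √(8/2) = 0.98 × 2.000 = 1.960.
z_β = 1.960 − 1.960 = 0.000.
Power = Φ(0.000) = 0.500.

power ≈ 0.50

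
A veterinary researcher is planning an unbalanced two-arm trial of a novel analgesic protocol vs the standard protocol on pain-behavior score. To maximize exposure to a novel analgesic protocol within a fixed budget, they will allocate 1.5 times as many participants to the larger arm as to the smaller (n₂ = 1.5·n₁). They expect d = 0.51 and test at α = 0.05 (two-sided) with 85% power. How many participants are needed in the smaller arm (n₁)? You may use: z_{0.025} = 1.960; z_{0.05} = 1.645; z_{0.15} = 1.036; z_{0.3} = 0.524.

n₁ = 58

With allocation ratio k = n₂/n₁ = 1.5, Var(x̄₁−x̄₂) = σ²(1/n₁ + 1/(k·n₁)) = σ²·(k+1)/(k·n₁).
So n₁ = (1 + 1/k)·((z_{α/2} + z_β)/d)² = 1.667 × (2.996/0.51)².
n₁ = 1.667 × 34.51 = 57.5.
Round up: n₁ = 58, giving n₂ = 1.5 × 58 = 87.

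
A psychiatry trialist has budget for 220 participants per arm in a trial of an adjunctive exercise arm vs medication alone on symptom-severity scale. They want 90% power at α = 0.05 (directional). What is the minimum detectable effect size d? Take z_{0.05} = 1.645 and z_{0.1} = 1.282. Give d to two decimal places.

For two independent groups of n = 220 each: d_min = (z_{α} + z_β)·√(2/n).
z-sum = 1.645 + 1.282 = 2.927.
d_min = 2.927 × √(2/220) = 2.927 × 0.0953 = 0.279.

d_min ≈ 0.28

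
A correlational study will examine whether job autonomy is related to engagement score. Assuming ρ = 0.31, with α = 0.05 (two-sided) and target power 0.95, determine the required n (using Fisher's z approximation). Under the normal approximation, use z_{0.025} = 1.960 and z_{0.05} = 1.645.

n = 130

Fisher's z: C = ½·ln((1+r)/(1−r)) = ½·ln(1.8986) = 0.3205.
n = ((z_{α/2} + z_β)/C)² + 3.
(1.960 + 1.645) / 0.3205 = 3.605 / 0.3205 = 11.248.
n = 11.248² + 3 = 126.52 + 3 = 129.5.
Round up.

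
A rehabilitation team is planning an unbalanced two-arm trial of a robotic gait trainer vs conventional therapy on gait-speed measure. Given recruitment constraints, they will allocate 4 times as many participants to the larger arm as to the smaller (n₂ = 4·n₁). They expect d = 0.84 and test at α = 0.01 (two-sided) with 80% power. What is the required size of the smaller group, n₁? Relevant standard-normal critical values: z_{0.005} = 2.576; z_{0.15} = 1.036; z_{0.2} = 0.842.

n₁ = 21

With allocation ratio k = n₂/n₁ = 4, Var(x̄₁−x̄₂) = σ²(1/n₁ + 1/(k·n₁)) = σ²·(k+1)/(k·n₁).
So n₁ = (1 + 1/k)·((z_{α/2} + z_β)/d)² = 1.250 × (3.418/0.84)².
n₁ = 1.250 × 16.56 = 20.7.
Round up: n₁ = 21, giving n₂ = 4 × 21 = 84.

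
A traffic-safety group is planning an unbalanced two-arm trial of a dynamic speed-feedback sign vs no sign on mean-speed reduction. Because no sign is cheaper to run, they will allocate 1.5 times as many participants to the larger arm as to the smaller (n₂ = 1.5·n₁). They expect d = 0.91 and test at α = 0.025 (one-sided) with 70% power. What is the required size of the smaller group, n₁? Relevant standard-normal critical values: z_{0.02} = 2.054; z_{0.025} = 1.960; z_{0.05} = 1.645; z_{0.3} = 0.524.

n₁ = 13

With allocation ratio k = n₂/n₁ = 1.5, Var(x̄₁−x̄₂) = σ²(1/n₁ + 1/(k·n₁)) = σ²·(k+1)/(k·n₁).
So n₁ = (1 + 1/k)·((z_{α} + z_β)/d)² = 1.667 × (2.484/0.91)².
n₁ = 1.667 × 7.45 = 12.4.
Round up: n₁ = 13, giving n₂ = ⌈1.5 × 13⌉ = ⌈19.5⌉ = 20.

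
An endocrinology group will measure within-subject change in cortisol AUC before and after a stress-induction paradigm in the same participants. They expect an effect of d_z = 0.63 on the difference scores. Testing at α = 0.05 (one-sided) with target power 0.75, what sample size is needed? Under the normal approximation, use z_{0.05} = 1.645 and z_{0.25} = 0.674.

For a paired (one-sample on differences) test: n = ((z_{α} + z_β) / d)².
z_{α} + z_β = 1.645 + 0.674 = 2.319.
n = (2.319 / 0.63)² = 3.681² = 13.55.
Round up.

n = 14 pairs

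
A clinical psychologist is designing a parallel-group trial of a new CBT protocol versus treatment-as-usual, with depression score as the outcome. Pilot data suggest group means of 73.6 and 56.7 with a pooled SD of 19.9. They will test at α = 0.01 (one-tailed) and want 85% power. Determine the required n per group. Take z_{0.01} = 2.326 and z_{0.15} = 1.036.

n = 32 per group

Cohen's d = |M₁ − M₂| / SD_pooled = |73.6 − 56.7| / 19.9 = 16.9 / 19.9 = 0.849.
For two independent groups with equal n: n = 2·((z_{α} + z_β) / d)².
z_{α} + z_β = 2.326 + 1.036 = 3.362.
n = 2 × (3.362 / 0.849)² = 2 × 3.960² = 2 × 15.68 = 31.4.
Round up to the next whole participant.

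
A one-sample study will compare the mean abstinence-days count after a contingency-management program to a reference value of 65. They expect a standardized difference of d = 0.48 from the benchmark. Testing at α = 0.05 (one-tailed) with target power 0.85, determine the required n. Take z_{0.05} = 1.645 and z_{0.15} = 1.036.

n = 32

For a one-sample test: n = ((z_{α} + z_β) / d)².
z_{α} + z_β = 1.645 + 1.036 = 2.681.
n = (2.681 / 0.48)² = 5.585² = 31.20.
Round up.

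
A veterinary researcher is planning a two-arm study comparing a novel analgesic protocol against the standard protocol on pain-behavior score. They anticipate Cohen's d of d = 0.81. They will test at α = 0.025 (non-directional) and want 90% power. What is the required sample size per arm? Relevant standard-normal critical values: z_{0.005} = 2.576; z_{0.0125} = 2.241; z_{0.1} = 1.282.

For two independent groups with equal n: n = 2·((z_{α/2} + z_β) / d)².
z_{α/2} + z_β = 2.241 + 1.282 = 3.523.
n = 2 × (3.523 / 0.81)² = 2 × 4.349² = 2 × 18.92 = 37.8.
Round up to the next whole participant.

n = 38 per group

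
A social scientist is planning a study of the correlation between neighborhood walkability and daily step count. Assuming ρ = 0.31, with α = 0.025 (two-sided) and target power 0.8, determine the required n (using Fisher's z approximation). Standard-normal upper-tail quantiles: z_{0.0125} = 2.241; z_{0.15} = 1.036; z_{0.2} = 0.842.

n = 96

Fisher's z: C = ½·ln((1+r)/(1−r)) = ½·ln(1.8986) = 0.3205.
n = ((z_{α/2} + z_β)/C)² + 3.
(2.241 + 0.842) / 0.3205 = 3.083 / 0.3205 = 9.619.
n = 9.619² + 3 = 92.53 + 3 = 95.5.
Round up.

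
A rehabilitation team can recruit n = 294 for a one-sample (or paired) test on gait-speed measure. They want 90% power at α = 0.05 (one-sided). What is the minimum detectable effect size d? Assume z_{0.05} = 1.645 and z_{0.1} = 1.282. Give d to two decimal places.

For a single sample (or paired design) of n = 294: d_min = (z_{α} + z_β)/√n.
z-sum = 1.645 + 1.282 = 2.927.
d_min = 2.927 / √294 = 2.927 / 17.146 = 0.171.

d_min ≈ 0.17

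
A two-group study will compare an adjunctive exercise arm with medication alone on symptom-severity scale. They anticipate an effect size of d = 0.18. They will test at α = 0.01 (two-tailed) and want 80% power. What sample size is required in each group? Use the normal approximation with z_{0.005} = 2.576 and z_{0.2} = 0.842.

n = 722 per group

For two independent groups with equal n: n = 2·((z_{α/2} + z_β) / d)².
z_{α/2} + z_β = 2.576 + 0.842 = 3.418.
n = 2 × (3.418 / 0.18)² = 2 × 18.989² = 2 × 360.58 = 721.2.
Round up to the next whole participant.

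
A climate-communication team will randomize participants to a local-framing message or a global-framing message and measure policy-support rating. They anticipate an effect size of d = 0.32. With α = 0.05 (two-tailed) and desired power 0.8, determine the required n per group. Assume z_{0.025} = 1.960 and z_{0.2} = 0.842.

For two independent groups with equal n: n = 2·((z_{α/2} + z_β) / d)².
z_{α/2} + z_β = 1.960 + 0.842 = 2.802.
n = 2 × (2.802 / 0.32)² = 2 × 8.756² = 2 × 76.67 = 153.3.
Round up to the next whole participant.

n = 154 per group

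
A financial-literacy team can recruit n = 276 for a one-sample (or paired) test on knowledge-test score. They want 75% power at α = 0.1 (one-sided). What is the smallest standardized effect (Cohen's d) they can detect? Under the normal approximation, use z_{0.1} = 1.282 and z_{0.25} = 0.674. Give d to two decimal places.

d_min ≈ 0.12

For a single sample (or paired design) of n = 276: d_min = (z_{α} + z_β)/√n.
z-sum = 1.282 + 0.674 = 1.956.
d_min = 1.956 / √276 = 1.956 / 16.613 = 0.118.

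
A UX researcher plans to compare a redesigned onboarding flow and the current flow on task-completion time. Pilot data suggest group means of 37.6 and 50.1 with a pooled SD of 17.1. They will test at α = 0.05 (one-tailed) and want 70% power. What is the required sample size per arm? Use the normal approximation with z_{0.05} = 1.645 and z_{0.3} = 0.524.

Cohen's d = |M₁ − M₂| / SD_pooled = |37.6 − 50.1| / 17.1 = 12.5 / 17.1 = 0.731.
For two independent groups with equal n: n = 2·((z_{α} + z_β) / d)².
z_{α} + z_β = 1.645 + 0.524 = 2.169.
n = 2 × (2.169 / 0.731)² = 2 × 2.967² = 2 × 8.80 = 17.6.
Round up to the next whole participant.

n = 18 per group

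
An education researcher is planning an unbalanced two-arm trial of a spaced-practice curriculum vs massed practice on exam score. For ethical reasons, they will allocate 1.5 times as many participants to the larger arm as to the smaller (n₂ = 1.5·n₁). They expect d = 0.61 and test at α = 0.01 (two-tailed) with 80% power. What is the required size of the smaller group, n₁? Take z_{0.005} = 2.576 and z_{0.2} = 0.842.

n₁ = 53

With allocation ratio k = n₂/n₁ = 1.5, Var(x̄₁−x̄₂) = σ²(1/n₁ + 1/(k·n₁)) = σ²·(k+1)/(k·n₁).
So n₁ = (1 + 1/k)·((z_{α/2} + z_β)/d)² = 1.667 × (3.418/0.61)².
n₁ = 1.667 × 31.40 = 52.3.
Round up: n₁ = 53, giving n₂ = ⌈1.5 × 53⌉ = ⌈79.5⌉ = 80.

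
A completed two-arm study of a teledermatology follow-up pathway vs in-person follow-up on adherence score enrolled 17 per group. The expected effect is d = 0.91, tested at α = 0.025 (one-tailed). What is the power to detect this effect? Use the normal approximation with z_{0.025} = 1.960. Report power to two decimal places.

power ≈ 0.76

For two equal groups, power = Φ(d·√(n/2) − z_{α}).
d·√(n/2) = 0.91 × √(17/2) = 0.91 × 2.915 = 2.653.
z_β = 2.653 − 1.960 = 0.693.
Power = Φ(0.693) = 0.756.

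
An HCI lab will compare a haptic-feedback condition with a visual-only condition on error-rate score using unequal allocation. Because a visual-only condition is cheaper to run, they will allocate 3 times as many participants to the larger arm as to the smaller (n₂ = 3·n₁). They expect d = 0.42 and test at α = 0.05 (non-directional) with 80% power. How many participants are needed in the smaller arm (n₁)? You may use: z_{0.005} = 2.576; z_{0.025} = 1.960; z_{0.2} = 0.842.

n₁ = 60

With allocation ratio k = n₂/n₁ = 3, Var(x̄₁−x̄₂) = σ²(1/n₁ + 1/(k·n₁)) = σ²·(k+1)/(k·n₁).
So n₁ = (1 + 1/k)·((z_{α/2} + z_β)/d)² = 1.333 × (2.802/0.42)².
n₁ = 1.333 × 44.51 = 59.3.
Round up: n₁ = 60, giving n₂ = 3 × 60 = 180.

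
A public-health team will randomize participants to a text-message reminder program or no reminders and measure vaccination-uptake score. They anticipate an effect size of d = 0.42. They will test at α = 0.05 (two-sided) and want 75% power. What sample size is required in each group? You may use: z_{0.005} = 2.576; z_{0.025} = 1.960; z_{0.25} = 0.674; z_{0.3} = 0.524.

For two independent groups with equal n: n = 2·((z_{α/2} + z_β) / d)².
z_{α/2} + z_β = 1.960 + 0.674 = 2.634.
n = 2 × (2.634 / 0.42)² = 2 × 6.271² = 2 × 39.33 = 78.7.
Round up to the next whole participant.

n = 79 per group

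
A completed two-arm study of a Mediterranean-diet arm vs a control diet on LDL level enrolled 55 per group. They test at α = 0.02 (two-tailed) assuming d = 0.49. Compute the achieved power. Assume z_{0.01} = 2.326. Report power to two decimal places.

For two equal groups, power = Φ(d·√(n/2) − z_{α/2}).
d·√(n/2) = 0.49 × √(55/2) = 0.49 × 5.244 = 2.570.
z_β = 2.570 − 2.326 = 0.244.
Power = Φ(0.244) = 0.596.

power ≈ 0.60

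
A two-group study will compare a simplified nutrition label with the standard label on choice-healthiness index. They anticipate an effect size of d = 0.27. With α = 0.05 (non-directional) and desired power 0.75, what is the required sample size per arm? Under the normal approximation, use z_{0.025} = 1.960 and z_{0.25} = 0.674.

For two independent groups with equal n: n = 2·((z_{α/2} + z_β) / d)².
z_{α/2} + z_β = 1.960 + 0.674 = 2.634.
n = 2 × (2.634 / 0.27)² = 2 × 9.756² = 2 × 95.17 = 190.3.
Round up to the next whole participant.

n = 191 per group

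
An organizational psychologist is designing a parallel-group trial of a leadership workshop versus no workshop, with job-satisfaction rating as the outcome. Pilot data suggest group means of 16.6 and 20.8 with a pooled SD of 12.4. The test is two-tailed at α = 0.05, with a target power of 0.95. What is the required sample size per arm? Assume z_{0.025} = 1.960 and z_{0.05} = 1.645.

n = 227 per group

Cohen's d = |M₁ − M₂| / SD_pooled = |16.6 − 20.8| / 12.4 = 4.2 / 12.4 = 0.339.
For two independent groups with equal n: n = 2·((z_{α/2} + z_β) / d)².
z_{α/2} + z_β = 1.960 + 1.645 = 3.605.
n = 2 × (3.605 / 0.339)² = 2 × 10.634² = 2 × 113.09 = 226.2.
Round up to the next whole participant.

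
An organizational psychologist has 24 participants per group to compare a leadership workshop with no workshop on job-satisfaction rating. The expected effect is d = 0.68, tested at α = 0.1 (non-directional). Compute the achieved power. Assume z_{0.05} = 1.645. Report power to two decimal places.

power ≈ 0.76

For two equal groups, power = Φ(d·√(n/2) − z_{α/2}).
d·√(n/2) = 0.68 × √(24/2) = 0.68 × 3.464 = 2.356.
z_β = 2.356 − 1.645 = 0.711.
Power = Φ(0.711) = 0.761.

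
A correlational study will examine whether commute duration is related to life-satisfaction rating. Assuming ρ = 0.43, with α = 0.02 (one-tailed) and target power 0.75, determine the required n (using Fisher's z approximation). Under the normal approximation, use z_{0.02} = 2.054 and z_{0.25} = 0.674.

Fisher's z: C = ½·ln((1+r)/(1−r)) = ½·ln(2.5088) = 0.4599.
n = ((z_{α} + z_β)/C)² + 3.
(2.054 + 0.674) / 0.4599 = 2.728 / 0.4599 = 5.932.
n = 5.932² + 3 = 35.19 + 3 = 38.2.
Round up.

n = 39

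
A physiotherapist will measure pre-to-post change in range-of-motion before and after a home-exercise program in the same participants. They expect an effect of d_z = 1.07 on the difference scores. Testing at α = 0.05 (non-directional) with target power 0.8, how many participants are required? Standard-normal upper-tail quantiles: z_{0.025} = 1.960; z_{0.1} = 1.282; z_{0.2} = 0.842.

n = 7 pairs

For a paired (one-sample on differences) test: n = ((z_{α/2} + z_β) / d)².
z_{α/2} + z_β = 1.960 + 0.842 = 2.802.
n = (2.802 / 1.07)² = 2.619² = 6.86.
Round up.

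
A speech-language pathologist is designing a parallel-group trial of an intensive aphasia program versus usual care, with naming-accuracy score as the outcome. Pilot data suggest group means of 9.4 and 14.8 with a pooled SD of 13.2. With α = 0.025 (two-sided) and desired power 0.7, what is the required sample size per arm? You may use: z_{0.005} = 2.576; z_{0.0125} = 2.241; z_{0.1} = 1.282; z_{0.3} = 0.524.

Cohen's d = |M₁ − M₂| / SD_pooled = |9.4 − 14.8| / 13.2 = 5.4 / 13.2 = 0.409.
For two independent groups with equal n: n = 2·((z_{α/2} + z_β) / d)².
z_{α/2} + z_β = 2.241 + 0.524 = 2.765.
n = 2 × (2.765 / 0.409)² = 2 × 6.760² = 2 × 45.70 = 91.4.
Round up to the next whole participant.

n = 92 per group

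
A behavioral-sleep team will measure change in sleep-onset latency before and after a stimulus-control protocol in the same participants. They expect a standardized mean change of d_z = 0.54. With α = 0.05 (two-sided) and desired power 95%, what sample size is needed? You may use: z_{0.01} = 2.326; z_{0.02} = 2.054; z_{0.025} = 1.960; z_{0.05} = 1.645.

For a paired (one-sample on differences) test: n = ((z_{α/2} + z_β) / d)².
z_{α/2} + z_β = 1.960 + 1.645 = 3.605.
n = (3.605 / 0.54)² = 6.676² = 44.57.
Round up.

n = 45 pairs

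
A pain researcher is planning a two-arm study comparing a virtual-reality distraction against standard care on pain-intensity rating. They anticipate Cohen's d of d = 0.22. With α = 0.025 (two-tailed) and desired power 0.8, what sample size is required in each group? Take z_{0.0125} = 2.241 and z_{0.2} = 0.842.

For two independent groups with equal n: n = 2·((z_{α/2} + z_β) / d)².
z_{α/2} + z_β = 2.241 + 0.842 = 3.083.
n = 2 × (3.083 / 0.22)² = 2 × 14.014² = 2 × 196.38 = 392.8.
Round up to the next whole participant.

n = 393 per group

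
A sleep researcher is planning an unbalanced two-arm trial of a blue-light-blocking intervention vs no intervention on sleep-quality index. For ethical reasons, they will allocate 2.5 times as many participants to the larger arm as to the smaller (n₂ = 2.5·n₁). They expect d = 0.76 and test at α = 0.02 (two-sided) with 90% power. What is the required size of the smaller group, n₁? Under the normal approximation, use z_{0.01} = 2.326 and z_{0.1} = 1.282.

With allocation ratio k = n₂/n₁ = 2.5, Var(x̄₁−x̄₂) = σ²(1/n₁ + 1/(k·n₁)) = σ²·(k+1)/(k·n₁).
So n₁ = (1 + 1/k)·((z_{α/2} + z_β)/d)² = 1.400 × (3.608/0.76)².
n₁ = 1.400 × 22.54 = 31.6.
Round up: n₁ = 32, giving n₂ = 2.5 × 32 = 80.

n₁ = 32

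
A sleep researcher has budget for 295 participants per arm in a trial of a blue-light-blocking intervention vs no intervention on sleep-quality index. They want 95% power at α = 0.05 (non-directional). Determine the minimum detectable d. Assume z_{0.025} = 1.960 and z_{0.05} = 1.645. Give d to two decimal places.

For two independent groups of n = 295 each: d_min = (z_{α/2} + z_β)·√(2/n).
z-sum = 1.960 + 1.645 = 3.605.
d_min = 3.605 × √(2/295) = 3.605 × 0.0823 = 0.297.

d_min ≈ 0.30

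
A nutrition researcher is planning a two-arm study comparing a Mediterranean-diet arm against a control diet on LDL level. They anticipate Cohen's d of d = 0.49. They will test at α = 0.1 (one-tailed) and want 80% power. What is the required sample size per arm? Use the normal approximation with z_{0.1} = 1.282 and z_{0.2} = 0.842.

For two independent groups with equal n: n = 2·((z_{α} + z_β) / d)².
z_{α} + z_β = 1.282 + 0.842 = 2.124.
n = 2 × (2.124 / 0.49)² = 2 × 4.335² = 2 × 18.79 = 37.6.
Round up to the next whole participant.

n = 38 per group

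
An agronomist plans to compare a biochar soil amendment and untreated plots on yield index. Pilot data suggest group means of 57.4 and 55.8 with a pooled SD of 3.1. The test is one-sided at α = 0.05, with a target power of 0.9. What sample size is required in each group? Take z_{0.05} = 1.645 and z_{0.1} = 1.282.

Cohen's d = |M₁ − M₂| / SD_pooled = |57.4 − 55.8| / 3.1 = 1.6 / 3.1 = 0.516.
For two independent groups with equal n: n = 2·((z_{α} + z_β) / d)².
z_{α} + z_β = 1.645 + 1.282 = 2.927.
n = 2 × (2.927 / 0.516)² = 2 × 5.672² = 2 × 32.18 = 64.4.
Round up to the next whole participant.

n = 65 per group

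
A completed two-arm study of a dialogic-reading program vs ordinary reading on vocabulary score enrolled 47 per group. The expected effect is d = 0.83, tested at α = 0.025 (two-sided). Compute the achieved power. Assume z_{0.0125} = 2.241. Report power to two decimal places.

power ≈ 0.96

For two equal groups, power = Φ(d·√(n/2) − z_{α/2}).
d·√(n/2) = 0.83 × √(47/2) = 0.83 × 4.848 = 4.024.
z_β = 4.024 − 2.241 = 1.783.
Power = Φ(1.783) = 0.963.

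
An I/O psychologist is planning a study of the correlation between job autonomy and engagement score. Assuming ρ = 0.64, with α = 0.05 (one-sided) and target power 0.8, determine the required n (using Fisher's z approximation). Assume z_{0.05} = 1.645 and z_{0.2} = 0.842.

n = 14

Fisher's z: C = ½·ln((1+r)/(1−r)) = ½·ln(4.5556) = 0.7582.
n = ((z_{α} + z_β)/C)² + 3.
(1.645 + 0.842) / 0.7582 = 2.487 / 0.7582 = 3.280.
n = 3.280² + 3 = 10.76 + 3 = 13.8.
Round up.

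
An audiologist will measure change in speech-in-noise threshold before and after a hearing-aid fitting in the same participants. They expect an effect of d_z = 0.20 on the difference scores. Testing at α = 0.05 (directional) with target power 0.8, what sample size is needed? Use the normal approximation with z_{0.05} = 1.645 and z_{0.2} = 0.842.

n = 155 pairs

For a paired (one-sample on differences) test: n = ((z_{α} + z_β) / d)².
z_{α} + z_β = 1.645 + 0.842 = 2.487.
n = (2.487 / 0.20)² = 12.435² = 154.63.
Round up.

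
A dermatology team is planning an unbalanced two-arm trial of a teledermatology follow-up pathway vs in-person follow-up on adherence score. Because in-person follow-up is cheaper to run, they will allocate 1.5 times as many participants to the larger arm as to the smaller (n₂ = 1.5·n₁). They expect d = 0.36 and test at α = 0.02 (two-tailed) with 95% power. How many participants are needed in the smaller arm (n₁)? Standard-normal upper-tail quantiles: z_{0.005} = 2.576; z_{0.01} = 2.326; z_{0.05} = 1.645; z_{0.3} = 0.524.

With allocation ratio k = n₂/n₁ = 1.5, Var(x̄₁−x̄₂) = σ²(1/n₁ + 1/(k·n₁)) = σ²·(k+1)/(k·n₁).
So n₁ = (1 + 1/k)·((z_{α/2} + z_β)/d)² = 1.667 × (3.971/0.36)².
n₁ = 1.667 × 121.67 = 202.8.
Round up: n₁ = 203, giving n₂ = ⌈1.5 × 203⌉ = ⌈304.5⌉ = 305.

n₁ = 203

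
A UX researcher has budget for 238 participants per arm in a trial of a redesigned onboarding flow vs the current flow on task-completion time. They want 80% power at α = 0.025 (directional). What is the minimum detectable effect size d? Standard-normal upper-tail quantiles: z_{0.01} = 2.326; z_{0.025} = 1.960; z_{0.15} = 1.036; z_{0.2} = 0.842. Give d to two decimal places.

d_min ≈ 0.26

For two independent groups of n = 238 each: d_min = (z_{α} + z_β)·√(2/n).
z-sum = 1.960 + 0.842 = 2.802.
d_min = 2.802 × √(2/238) = 2.802 × 0.0917 = 0.257.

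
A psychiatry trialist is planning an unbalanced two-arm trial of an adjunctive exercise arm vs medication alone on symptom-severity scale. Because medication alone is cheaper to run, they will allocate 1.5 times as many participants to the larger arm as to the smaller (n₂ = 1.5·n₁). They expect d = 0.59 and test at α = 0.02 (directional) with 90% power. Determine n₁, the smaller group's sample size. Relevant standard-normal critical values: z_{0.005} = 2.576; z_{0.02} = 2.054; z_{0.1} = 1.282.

n₁ = 54

With allocation ratio k = n₂/n₁ = 1.5, Var(x̄₁−x̄₂) = σ²(1/n₁ + 1/(k·n₁)) = σ²·(k+1)/(k·n₁).
So n₁ = (1 + 1/k)·((z_{α} + z_β)/d)² = 1.667 × (3.336/0.59)².
n₁ = 1.667 × 31.97 = 53.3.
Round up: n₁ = 54, giving n₂ = 1.5 × 54 = 81.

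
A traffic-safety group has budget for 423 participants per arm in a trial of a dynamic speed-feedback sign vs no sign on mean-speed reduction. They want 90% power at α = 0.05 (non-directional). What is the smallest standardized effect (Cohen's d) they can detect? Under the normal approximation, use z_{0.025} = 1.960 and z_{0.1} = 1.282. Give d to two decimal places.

d_min ≈ 0.22

For two independent groups of n = 423 each: d_min = (z_{α/2} + z_β)·√(2/n).
z-sum = 1.960 + 1.282 = 3.242.
d_min = 3.242 × √(2/423) = 3.242 × 0.0688 = 0.223.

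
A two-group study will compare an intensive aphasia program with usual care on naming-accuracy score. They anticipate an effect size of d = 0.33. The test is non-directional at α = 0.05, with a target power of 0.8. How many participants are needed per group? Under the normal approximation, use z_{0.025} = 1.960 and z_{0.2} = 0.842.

n = 145 per group

For two independent groups with equal n: n = 2·((z_{α/2} + z_β) / d)².
z_{α/2} + z_β = 1.960 + 0.842 = 2.802.
n = 2 × (2.802 / 0.33)² = 2 × 8.491² = 2 × 72.10 = 144.2.
Round up to the next whole participant.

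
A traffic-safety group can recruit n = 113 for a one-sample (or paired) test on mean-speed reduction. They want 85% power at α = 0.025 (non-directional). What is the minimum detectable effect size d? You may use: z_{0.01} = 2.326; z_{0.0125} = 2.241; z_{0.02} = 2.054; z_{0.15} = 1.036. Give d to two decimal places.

For a single sample (or paired design) of n = 113: d_min = (z_{α/2} + z_β)/√n.
z-sum = 2.241 + 1.036 = 3.277.
d_min = 3.277 / √113 = 3.277 / 10.630 = 0.308.

d_min ≈ 0.31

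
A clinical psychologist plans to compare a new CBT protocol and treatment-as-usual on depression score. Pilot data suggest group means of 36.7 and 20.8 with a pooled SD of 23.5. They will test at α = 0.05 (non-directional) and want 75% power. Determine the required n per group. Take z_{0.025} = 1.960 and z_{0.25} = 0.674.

n = 31 per group

Cohen's d = |M₁ − M₂| / SD_pooled = |36.7 − 20.8| / 23.5 = 15.9 / 23.5 = 0.677.
For two independent groups with equal n: n = 2·((z_{α/2} + z_β) / d)².
z_{α/2} + z_β = 1.960 + 0.674 = 2.634.
n = 2 × (2.634 / 0.677)² = 2 × 3.891² = 2 × 15.14 = 30.3.
Round up to the next whole participant.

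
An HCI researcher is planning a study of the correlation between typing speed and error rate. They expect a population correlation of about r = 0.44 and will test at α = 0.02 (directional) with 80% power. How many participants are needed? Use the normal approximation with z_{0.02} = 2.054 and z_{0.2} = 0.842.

Fisher's z: C = ½·ln((1+r)/(1−r)) = ½·ln(2.5714) = 0.4722.
n = ((z_{α} + z_β)/C)² + 3.
(2.054 + 0.842) / 0.4722 = 2.896 / 0.4722 = 6.133.
n = 6.133² + 3 = 37.61 + 3 = 40.6.
Round up.

n = 41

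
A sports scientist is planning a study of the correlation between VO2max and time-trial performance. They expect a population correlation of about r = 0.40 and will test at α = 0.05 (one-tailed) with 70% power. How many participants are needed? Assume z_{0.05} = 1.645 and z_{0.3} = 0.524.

Fisher's z: C = ½·ln((1+r)/(1−r)) = ½·ln(2.3333) = 0.4236.
n = ((z_{α} + z_β)/C)² + 3.
(1.645 + 0.524) / 0.4236 = 2.169 / 0.4236 = 5.120.
n = 5.120² + 3 = 26.22 + 3 = 29.2.
Round up.

n = 30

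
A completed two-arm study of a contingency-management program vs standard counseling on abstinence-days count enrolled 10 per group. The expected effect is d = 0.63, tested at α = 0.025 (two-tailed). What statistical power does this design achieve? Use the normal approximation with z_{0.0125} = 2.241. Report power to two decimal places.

power ≈ 0.20

For two equal groups, power = Φ(d·√(n/2) − z_{α/2}).
d·√(n/2) = 0.63 × √(10/2) = 0.63 × 2.236 = 1.409.
z_β = 1.409 − 2.241 = -0.832.
Power = Φ(-0.832) = 0.203.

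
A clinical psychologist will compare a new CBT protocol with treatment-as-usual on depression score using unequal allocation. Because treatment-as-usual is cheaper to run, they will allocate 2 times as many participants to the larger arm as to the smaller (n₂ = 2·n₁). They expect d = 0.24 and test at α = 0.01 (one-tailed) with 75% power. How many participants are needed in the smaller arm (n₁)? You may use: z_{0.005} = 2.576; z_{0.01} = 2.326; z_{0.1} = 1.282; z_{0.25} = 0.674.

n₁ = 235

With allocation ratio k = n₂/n₁ = 2, Var(x̄₁−x̄₂) = σ²(1/n₁ + 1/(k·n₁)) = σ²·(k+1)/(k·n₁).
So n₁ = (1 + 1/k)·((z_{α} + z_β)/d)² = 1.500 × (3.000/0.24)².
n₁ = 1.500 × 156.25 = 234.4.
Round up: n₁ = 235, giving n₂ = 2 × 235 = 470.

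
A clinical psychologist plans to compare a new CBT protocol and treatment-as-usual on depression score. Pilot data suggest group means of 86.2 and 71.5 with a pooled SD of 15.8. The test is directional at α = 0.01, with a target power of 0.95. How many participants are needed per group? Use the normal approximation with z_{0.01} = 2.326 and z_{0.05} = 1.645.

Cohen's d = |M₁ − M₂| / SD_pooled = |86.2 − 71.5| / 15.8 = 14.7 / 15.8 = 0.930.
For two independent groups with equal n: n = 2·((z_{α} + z_β) / d)².
z_{α} + z_β = 2.326 + 1.645 = 3.971.
n = 2 × (3.971 / 0.930)² = 2 × 4.270² = 2 × 18.23 = 36.5.
Round up to the next whole participant.

n = 37 per group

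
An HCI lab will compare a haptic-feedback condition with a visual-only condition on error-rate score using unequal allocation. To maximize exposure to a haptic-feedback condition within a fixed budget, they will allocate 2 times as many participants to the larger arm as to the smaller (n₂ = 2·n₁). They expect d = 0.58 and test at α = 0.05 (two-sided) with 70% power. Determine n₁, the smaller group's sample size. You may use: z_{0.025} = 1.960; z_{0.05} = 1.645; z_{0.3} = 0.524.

n₁ = 28

With allocation ratio k = n₂/n₁ = 2, Var(x̄₁−x̄₂) = σ²(1/n₁ + 1/(k·n₁)) = σ²·(k+1)/(k·n₁).
So n₁ = (1 + 1/k)·((z_{α/2} + z_β)/d)² = 1.500 × (2.484/0.58)².
n₁ = 1.500 × 18.34 = 27.5.
Round up: n₁ = 28, giving n₂ = 2 × 28 = 56.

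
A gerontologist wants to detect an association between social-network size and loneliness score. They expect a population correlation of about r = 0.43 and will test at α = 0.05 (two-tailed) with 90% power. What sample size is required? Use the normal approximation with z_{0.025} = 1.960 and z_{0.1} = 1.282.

Fisher's z: C = ½·ln((1+r)/(1−r)) = ½·ln(2.5088) = 0.4599.
n = ((z_{α/2} + z_β)/C)² + 3.
(1.960 + 1.282) / 0.4599 = 3.242 / 0.4599 = 7.049.
n = 7.049² + 3 = 49.69 + 3 = 52.7.
Round up.

n = 53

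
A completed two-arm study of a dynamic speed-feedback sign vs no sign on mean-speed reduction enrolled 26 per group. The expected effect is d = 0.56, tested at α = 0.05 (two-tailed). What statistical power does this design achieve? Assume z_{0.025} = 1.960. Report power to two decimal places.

power ≈ 0.52

For two equal groups, power = Φ(d·√(n/2) − z_{α/2}).
d·√(n/2) = 0.56 × √(26/2) = 0.56 × 3.606 = 2.019.
z_β = 2.019 − 1.960 = 0.059.
Power = Φ(0.059) = 0.524.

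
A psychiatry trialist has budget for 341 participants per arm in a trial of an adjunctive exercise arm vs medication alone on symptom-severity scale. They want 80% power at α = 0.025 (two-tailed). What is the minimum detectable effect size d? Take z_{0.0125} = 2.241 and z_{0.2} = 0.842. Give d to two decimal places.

d_min ≈ 0.24

For two independent groups of n = 341 each: d_min = (z_{α/2} + z_β)·√(2/n).
z-sum = 2.241 + 0.842 = 3.083.
d_min = 3.083 × √(2/341) = 3.083 × 0.0766 = 0.236.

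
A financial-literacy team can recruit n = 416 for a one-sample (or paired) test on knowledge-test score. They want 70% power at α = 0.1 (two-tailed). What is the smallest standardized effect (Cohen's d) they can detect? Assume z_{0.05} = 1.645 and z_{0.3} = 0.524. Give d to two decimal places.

For a single sample (or paired design) of n = 416: d_min = (z_{α/2} + z_β)/√n.
z-sum = 1.645 + 0.524 = 2.169.
d_min = 2.169 / √416 = 2.169 / 20.396 = 0.106.

d_min ≈ 0.11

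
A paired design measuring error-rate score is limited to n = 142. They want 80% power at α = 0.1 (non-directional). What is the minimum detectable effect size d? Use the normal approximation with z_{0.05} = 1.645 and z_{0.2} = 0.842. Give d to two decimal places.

d_min ≈ 0.21

For a single sample (or paired design) of n = 142: d_min = (z_{α/2} + z_β)/√n.
z-sum = 1.645 + 0.842 = 2.487.
d_min = 2.487 / √142 = 2.487 / 11.916 = 0.209.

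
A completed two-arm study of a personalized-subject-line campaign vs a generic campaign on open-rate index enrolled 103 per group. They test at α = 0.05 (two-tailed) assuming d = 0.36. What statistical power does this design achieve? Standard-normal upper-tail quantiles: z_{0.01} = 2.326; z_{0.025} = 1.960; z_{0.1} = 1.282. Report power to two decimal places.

For two equal groups, power = Φ(d·√(n/2) − z_{α/2}).
d·√(n/2) = 0.36 × √(103/2) = 0.36 × 7.176 = 2.583.
z_β = 2.583 − 1.960 = 0.623.
Power = Φ(0.623) = 0.734.

power ≈ 0.73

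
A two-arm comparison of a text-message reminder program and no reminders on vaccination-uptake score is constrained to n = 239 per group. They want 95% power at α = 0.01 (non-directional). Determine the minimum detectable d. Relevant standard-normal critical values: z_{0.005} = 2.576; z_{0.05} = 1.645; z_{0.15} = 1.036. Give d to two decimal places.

For two independent groups of n = 239 each: d_min = (z_{α/2} + z_β)·√(2/n).
z-sum = 2.576 + 1.645 = 4.221.
d_min = 4.221 × √(2/239) = 4.221 × 0.0915 = 0.386.

d_min ≈ 0.39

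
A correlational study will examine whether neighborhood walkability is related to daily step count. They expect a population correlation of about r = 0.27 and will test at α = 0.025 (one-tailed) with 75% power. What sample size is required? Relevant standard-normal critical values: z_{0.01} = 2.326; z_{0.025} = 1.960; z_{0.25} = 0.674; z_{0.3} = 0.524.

Fisher's z: C = ½·ln((1+r)/(1−r)) = ½·ln(1.7397) = 0.2769.
n = ((z_{α} + z_β)/C)² + 3.
(1.960 + 0.674) / 0.2769 = 2.634 / 0.2769 = 9.512.
n = 9.512² + 3 = 90.49 + 3 = 93.5.
Round up.

n = 94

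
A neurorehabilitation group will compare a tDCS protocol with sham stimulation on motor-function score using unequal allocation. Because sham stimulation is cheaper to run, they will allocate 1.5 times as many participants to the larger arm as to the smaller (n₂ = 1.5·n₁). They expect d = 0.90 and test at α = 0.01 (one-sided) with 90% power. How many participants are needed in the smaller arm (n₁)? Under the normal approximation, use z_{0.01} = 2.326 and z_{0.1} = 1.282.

With allocation ratio k = n₂/n₁ = 1.5, Var(x̄₁−x̄₂) = σ²(1/n₁ + 1/(k·n₁)) = σ²·(k+1)/(k·n₁).
So n₁ = (1 + 1/k)·((z_{α} + z_β)/d)² = 1.667 × (3.608/0.90)².
n₁ = 1.667 × 16.07 = 26.8.
Round up: n₁ = 27, giving n₂ = ⌈1.5 × 27⌉ = ⌈40.5⌉ = 41.

n₁ = 27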